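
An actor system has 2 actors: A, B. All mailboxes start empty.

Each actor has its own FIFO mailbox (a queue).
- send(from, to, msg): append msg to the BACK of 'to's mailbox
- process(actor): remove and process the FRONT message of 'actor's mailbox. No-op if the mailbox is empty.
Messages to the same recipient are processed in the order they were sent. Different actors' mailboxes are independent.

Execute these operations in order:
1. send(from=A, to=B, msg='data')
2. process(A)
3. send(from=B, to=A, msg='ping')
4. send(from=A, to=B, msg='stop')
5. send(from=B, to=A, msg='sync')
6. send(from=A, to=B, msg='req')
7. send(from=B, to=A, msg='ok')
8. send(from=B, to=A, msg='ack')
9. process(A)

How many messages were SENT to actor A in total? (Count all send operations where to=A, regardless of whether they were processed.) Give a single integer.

Answer: 4

Derivation:
After 1 (send(from=A, to=B, msg='data')): A:[] B:[data]
After 2 (process(A)): A:[] B:[data]
After 3 (send(from=B, to=A, msg='ping')): A:[ping] B:[data]
After 4 (send(from=A, to=B, msg='stop')): A:[ping] B:[data,stop]
After 5 (send(from=B, to=A, msg='sync')): A:[ping,sync] B:[data,stop]
After 6 (send(from=A, to=B, msg='req')): A:[ping,sync] B:[data,stop,req]
After 7 (send(from=B, to=A, msg='ok')): A:[ping,sync,ok] B:[data,stop,req]
After 8 (send(from=B, to=A, msg='ack')): A:[ping,sync,ok,ack] B:[data,stop,req]
After 9 (process(A)): A:[sync,ok,ack] B:[data,stop,req]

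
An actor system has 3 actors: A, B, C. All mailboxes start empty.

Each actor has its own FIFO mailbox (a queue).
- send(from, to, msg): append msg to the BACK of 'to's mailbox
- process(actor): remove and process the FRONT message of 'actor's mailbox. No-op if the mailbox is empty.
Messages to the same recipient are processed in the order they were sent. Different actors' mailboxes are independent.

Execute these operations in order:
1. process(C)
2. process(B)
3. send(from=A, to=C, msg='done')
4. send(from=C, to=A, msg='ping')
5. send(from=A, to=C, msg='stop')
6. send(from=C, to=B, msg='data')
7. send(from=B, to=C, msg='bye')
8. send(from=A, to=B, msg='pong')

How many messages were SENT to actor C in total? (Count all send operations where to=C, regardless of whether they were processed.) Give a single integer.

After 1 (process(C)): A:[] B:[] C:[]
After 2 (process(B)): A:[] B:[] C:[]
After 3 (send(from=A, to=C, msg='done')): A:[] B:[] C:[done]
After 4 (send(from=C, to=A, msg='ping')): A:[ping] B:[] C:[done]
After 5 (send(from=A, to=C, msg='stop')): A:[ping] B:[] C:[done,stop]
After 6 (send(from=C, to=B, msg='data')): A:[ping] B:[data] C:[done,stop]
After 7 (send(from=B, to=C, msg='bye')): A:[ping] B:[data] C:[done,stop,bye]
After 8 (send(from=A, to=B, msg='pong')): A:[ping] B:[data,pong] C:[done,stop,bye]

Answer: 3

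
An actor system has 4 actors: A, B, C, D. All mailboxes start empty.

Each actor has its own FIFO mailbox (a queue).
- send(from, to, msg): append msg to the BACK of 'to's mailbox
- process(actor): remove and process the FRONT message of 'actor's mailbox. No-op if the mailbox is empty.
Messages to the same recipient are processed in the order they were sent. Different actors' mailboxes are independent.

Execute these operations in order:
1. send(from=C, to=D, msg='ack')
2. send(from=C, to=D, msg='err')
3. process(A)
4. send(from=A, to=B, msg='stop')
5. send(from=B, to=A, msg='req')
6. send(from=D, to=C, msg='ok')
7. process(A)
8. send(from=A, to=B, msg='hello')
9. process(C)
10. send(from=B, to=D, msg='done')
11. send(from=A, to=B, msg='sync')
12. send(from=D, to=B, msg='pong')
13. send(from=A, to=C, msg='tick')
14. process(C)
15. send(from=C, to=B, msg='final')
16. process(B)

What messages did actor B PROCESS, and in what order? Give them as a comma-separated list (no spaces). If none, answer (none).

Answer: stop

Derivation:
After 1 (send(from=C, to=D, msg='ack')): A:[] B:[] C:[] D:[ack]
After 2 (send(from=C, to=D, msg='err')): A:[] B:[] C:[] D:[ack,err]
After 3 (process(A)): A:[] B:[] C:[] D:[ack,err]
After 4 (send(from=A, to=B, msg='stop')): A:[] B:[stop] C:[] D:[ack,err]
After 5 (send(from=B, to=A, msg='req')): A:[req] B:[stop] C:[] D:[ack,err]
After 6 (send(from=D, to=C, msg='ok')): A:[req] B:[stop] C:[ok] D:[ack,err]
After 7 (process(A)): A:[] B:[stop] C:[ok] D:[ack,err]
After 8 (send(from=A, to=B, msg='hello')): A:[] B:[stop,hello] C:[ok] D:[ack,err]
After 9 (process(C)): A:[] B:[stop,hello] C:[] D:[ack,err]
After 10 (send(from=B, to=D, msg='done')): A:[] B:[stop,hello] C:[] D:[ack,err,done]
After 11 (send(from=A, to=B, msg='sync')): A:[] B:[stop,hello,sync] C:[] D:[ack,err,done]
After 12 (send(from=D, to=B, msg='pong')): A:[] B:[stop,hello,sync,pong] C:[] D:[ack,err,done]
After 13 (send(from=A, to=C, msg='tick')): A:[] B:[stop,hello,sync,pong] C:[tick] D:[ack,err,done]
After 14 (process(C)): A:[] B:[stop,hello,sync,pong] C:[] D:[ack,err,done]
After 15 (send(from=C, to=B, msg='final')): A:[] B:[stop,hello,sync,pong,final] C:[] D:[ack,err,done]
After 16 (process(B)): A:[] B:[hello,sync,pong,final] C:[] D:[ack,err,done]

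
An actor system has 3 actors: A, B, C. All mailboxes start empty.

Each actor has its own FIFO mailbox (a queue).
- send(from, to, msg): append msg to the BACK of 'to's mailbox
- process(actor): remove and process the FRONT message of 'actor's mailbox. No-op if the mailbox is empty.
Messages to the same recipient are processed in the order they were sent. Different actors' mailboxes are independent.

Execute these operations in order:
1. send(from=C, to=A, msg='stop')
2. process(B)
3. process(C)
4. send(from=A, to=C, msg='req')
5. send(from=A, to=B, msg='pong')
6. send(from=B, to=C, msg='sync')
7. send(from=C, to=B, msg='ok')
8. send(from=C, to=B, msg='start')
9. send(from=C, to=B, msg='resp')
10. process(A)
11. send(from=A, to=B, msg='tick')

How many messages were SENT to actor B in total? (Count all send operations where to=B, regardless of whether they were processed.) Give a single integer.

After 1 (send(from=C, to=A, msg='stop')): A:[stop] B:[] C:[]
After 2 (process(B)): A:[stop] B:[] C:[]
After 3 (process(C)): A:[stop] B:[] C:[]
After 4 (send(from=A, to=C, msg='req')): A:[stop] B:[] C:[req]
After 5 (send(from=A, to=B, msg='pong')): A:[stop] B:[pong] C:[req]
After 6 (send(from=B, to=C, msg='sync')): A:[stop] B:[pong] C:[req,sync]
After 7 (send(from=C, to=B, msg='ok')): A:[stop] B:[pong,ok] C:[req,sync]
After 8 (send(from=C, to=B, msg='start')): A:[stop] B:[pong,ok,start] C:[req,sync]
After 9 (send(from=C, to=B, msg='resp')): A:[stop] B:[pong,ok,start,resp] C:[req,sync]
After 10 (process(A)): A:[] B:[pong,ok,start,resp] C:[req,sync]
After 11 (send(from=A, to=B, msg='tick')): A:[] B:[pong,ok,start,resp,tick] C:[req,sync]

Answer: 5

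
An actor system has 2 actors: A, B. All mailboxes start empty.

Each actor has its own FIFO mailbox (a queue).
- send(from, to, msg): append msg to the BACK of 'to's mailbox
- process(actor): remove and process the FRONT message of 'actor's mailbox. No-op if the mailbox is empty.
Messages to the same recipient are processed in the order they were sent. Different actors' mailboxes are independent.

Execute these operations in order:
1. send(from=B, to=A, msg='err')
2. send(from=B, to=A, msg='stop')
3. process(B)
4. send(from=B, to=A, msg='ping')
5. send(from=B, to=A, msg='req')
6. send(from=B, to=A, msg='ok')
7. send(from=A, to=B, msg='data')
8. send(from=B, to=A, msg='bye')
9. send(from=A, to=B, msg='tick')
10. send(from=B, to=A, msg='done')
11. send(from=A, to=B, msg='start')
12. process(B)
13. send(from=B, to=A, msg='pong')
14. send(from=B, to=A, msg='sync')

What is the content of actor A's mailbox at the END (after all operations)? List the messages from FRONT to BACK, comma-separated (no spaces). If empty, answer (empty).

After 1 (send(from=B, to=A, msg='err')): A:[err] B:[]
After 2 (send(from=B, to=A, msg='stop')): A:[err,stop] B:[]
After 3 (process(B)): A:[err,stop] B:[]
After 4 (send(from=B, to=A, msg='ping')): A:[err,stop,ping] B:[]
After 5 (send(from=B, to=A, msg='req')): A:[err,stop,ping,req] B:[]
After 6 (send(from=B, to=A, msg='ok')): A:[err,stop,ping,req,ok] B:[]
After 7 (send(from=A, to=B, msg='data')): A:[err,stop,ping,req,ok] B:[data]
After 8 (send(from=B, to=A, msg='bye')): A:[err,stop,ping,req,ok,bye] B:[data]
After 9 (send(from=A, to=B, msg='tick')): A:[err,stop,ping,req,ok,bye] B:[data,tick]
After 10 (send(from=B, to=A, msg='done')): A:[err,stop,ping,req,ok,bye,done] B:[data,tick]
After 11 (send(from=A, to=B, msg='start')): A:[err,stop,ping,req,ok,bye,done] B:[data,tick,start]
After 12 (process(B)): A:[err,stop,ping,req,ok,bye,done] B:[tick,start]
After 13 (send(from=B, to=A, msg='pong')): A:[err,stop,ping,req,ok,bye,done,pong] B:[tick,start]
After 14 (send(from=B, to=A, msg='sync')): A:[err,stop,ping,req,ok,bye,done,pong,sync] B:[tick,start]

Answer: err,stop,ping,req,ok,bye,done,pong,sync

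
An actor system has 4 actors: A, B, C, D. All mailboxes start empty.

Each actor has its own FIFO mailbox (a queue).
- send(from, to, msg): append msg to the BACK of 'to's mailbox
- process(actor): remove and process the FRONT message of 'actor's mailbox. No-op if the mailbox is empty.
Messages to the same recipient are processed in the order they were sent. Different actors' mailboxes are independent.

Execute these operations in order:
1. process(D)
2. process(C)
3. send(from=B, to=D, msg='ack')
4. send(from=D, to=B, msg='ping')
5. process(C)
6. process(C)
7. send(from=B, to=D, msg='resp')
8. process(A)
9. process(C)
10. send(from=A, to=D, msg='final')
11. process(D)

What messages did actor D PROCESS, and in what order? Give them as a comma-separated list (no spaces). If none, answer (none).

Answer: ack

Derivation:
After 1 (process(D)): A:[] B:[] C:[] D:[]
After 2 (process(C)): A:[] B:[] C:[] D:[]
After 3 (send(from=B, to=D, msg='ack')): A:[] B:[] C:[] D:[ack]
After 4 (send(from=D, to=B, msg='ping')): A:[] B:[ping] C:[] D:[ack]
After 5 (process(C)): A:[] B:[ping] C:[] D:[ack]
After 6 (process(C)): A:[] B:[ping] C:[] D:[ack]
After 7 (send(from=B, to=D, msg='resp')): A:[] B:[ping] C:[] D:[ack,resp]
After 8 (process(A)): A:[] B:[ping] C:[] D:[ack,resp]
After 9 (process(C)): A:[] B:[ping] C:[] D:[ack,resp]
After 10 (send(from=A, to=D, msg='final')): A:[] B:[ping] C:[] D:[ack,resp,final]
After 11 (process(D)): A:[] B:[ping] C:[] D:[resp,final]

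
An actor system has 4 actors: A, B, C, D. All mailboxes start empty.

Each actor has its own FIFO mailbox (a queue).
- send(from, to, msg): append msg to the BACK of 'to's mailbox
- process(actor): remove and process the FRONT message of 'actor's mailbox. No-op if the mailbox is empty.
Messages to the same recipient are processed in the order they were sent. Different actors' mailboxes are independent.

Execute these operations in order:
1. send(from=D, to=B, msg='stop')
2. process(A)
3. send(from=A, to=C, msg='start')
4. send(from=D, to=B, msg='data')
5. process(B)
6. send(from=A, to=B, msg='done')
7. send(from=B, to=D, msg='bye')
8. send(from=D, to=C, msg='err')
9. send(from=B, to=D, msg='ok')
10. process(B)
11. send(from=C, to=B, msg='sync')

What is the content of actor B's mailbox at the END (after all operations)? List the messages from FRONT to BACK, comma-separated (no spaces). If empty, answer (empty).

After 1 (send(from=D, to=B, msg='stop')): A:[] B:[stop] C:[] D:[]
After 2 (process(A)): A:[] B:[stop] C:[] D:[]
After 3 (send(from=A, to=C, msg='start')): A:[] B:[stop] C:[start] D:[]
After 4 (send(from=D, to=B, msg='data')): A:[] B:[stop,data] C:[start] D:[]
After 5 (process(B)): A:[] B:[data] C:[start] D:[]
After 6 (send(from=A, to=B, msg='done')): A:[] B:[data,done] C:[start] D:[]
After 7 (send(from=B, to=D, msg='bye')): A:[] B:[data,done] C:[start] D:[bye]
After 8 (send(from=D, to=C, msg='err')): A:[] B:[data,done] C:[start,err] D:[bye]
After 9 (send(from=B, to=D, msg='ok')): A:[] B:[data,done] C:[start,err] D:[bye,ok]
After 10 (process(B)): A:[] B:[done] C:[start,err] D:[bye,ok]
After 11 (send(from=C, to=B, msg='sync')): A:[] B:[done,sync] C:[start,err] D:[bye,ok]

Answer: done,sync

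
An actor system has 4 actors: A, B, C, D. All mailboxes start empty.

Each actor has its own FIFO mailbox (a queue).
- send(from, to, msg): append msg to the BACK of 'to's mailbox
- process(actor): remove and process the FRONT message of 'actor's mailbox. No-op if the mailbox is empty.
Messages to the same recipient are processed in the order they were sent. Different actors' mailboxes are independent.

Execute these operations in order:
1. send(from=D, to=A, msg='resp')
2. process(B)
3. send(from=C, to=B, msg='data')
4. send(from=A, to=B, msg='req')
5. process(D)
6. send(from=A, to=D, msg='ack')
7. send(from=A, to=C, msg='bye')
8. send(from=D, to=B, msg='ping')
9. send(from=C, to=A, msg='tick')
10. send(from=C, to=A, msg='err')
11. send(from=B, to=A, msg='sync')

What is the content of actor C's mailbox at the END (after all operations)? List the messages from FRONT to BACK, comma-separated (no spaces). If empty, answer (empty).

Answer: bye

Derivation:
After 1 (send(from=D, to=A, msg='resp')): A:[resp] B:[] C:[] D:[]
After 2 (process(B)): A:[resp] B:[] C:[] D:[]
After 3 (send(from=C, to=B, msg='data')): A:[resp] B:[data] C:[] D:[]
After 4 (send(from=A, to=B, msg='req')): A:[resp] B:[data,req] C:[] D:[]
After 5 (process(D)): A:[resp] B:[data,req] C:[] D:[]
After 6 (send(from=A, to=D, msg='ack')): A:[resp] B:[data,req] C:[] D:[ack]
After 7 (send(from=A, to=C, msg='bye')): A:[resp] B:[data,req] C:[bye] D:[ack]
After 8 (send(from=D, to=B, msg='ping')): A:[resp] B:[data,req,ping] C:[bye] D:[ack]
After 9 (send(from=C, to=A, msg='tick')): A:[resp,tick] B:[data,req,ping] C:[bye] D:[ack]
After 10 (send(from=C, to=A, msg='err')): A:[resp,tick,err] B:[data,req,ping] C:[bye] D:[ack]
After 11 (send(from=B, to=A, msg='sync')): A:[resp,tick,err,sync] B:[data,req,ping] C:[bye] D:[ack]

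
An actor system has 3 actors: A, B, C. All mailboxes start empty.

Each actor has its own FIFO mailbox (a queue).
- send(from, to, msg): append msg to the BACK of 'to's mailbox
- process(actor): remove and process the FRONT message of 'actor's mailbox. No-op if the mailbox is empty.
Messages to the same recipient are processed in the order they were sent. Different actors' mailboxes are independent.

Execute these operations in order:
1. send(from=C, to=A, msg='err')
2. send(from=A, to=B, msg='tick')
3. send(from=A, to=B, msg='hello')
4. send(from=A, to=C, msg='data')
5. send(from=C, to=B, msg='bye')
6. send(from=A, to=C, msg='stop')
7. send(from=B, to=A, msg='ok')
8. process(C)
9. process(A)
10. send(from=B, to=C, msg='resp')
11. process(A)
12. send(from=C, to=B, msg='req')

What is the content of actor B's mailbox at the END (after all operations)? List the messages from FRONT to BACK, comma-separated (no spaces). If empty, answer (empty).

Answer: tick,hello,bye,req

Derivation:
After 1 (send(from=C, to=A, msg='err')): A:[err] B:[] C:[]
After 2 (send(from=A, to=B, msg='tick')): A:[err] B:[tick] C:[]
After 3 (send(from=A, to=B, msg='hello')): A:[err] B:[tick,hello] C:[]
After 4 (send(from=A, to=C, msg='data')): A:[err] B:[tick,hello] C:[data]
After 5 (send(from=C, to=B, msg='bye')): A:[err] B:[tick,hello,bye] C:[data]
After 6 (send(from=A, to=C, msg='stop')): A:[err] B:[tick,hello,bye] C:[data,stop]
After 7 (send(from=B, to=A, msg='ok')): A:[err,ok] B:[tick,hello,bye] C:[data,stop]
After 8 (process(C)): A:[err,ok] B:[tick,hello,bye] C:[stop]
After 9 (process(A)): A:[ok] B:[tick,hello,bye] C:[stop]
After 10 (send(from=B, to=C, msg='resp')): A:[ok] B:[tick,hello,bye] C:[stop,resp]
After 11 (process(A)): A:[] B:[tick,hello,bye] C:[stop,resp]
After 12 (send(from=C, to=B, msg='req')): A:[] B:[tick,hello,bye,req] C:[stop,resp]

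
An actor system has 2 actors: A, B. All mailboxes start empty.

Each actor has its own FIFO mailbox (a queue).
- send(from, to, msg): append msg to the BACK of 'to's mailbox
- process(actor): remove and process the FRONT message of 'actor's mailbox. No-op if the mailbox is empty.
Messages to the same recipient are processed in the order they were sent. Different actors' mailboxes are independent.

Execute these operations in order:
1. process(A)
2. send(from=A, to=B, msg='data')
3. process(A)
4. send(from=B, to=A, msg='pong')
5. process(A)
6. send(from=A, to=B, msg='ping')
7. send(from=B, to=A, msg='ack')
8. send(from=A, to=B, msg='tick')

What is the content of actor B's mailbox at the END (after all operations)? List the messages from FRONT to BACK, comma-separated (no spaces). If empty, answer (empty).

Answer: data,ping,tick

Derivation:
After 1 (process(A)): A:[] B:[]
After 2 (send(from=A, to=B, msg='data')): A:[] B:[data]
After 3 (process(A)): A:[] B:[data]
After 4 (send(from=B, to=A, msg='pong')): A:[pong] B:[data]
After 5 (process(A)): A:[] B:[data]
After 6 (send(from=A, to=B, msg='ping')): A:[] B:[data,ping]
After 7 (send(from=B, to=A, msg='ack')): A:[ack] B:[data,ping]
After 8 (send(from=A, to=B, msg='tick')): A:[ack] B:[data,ping,tick]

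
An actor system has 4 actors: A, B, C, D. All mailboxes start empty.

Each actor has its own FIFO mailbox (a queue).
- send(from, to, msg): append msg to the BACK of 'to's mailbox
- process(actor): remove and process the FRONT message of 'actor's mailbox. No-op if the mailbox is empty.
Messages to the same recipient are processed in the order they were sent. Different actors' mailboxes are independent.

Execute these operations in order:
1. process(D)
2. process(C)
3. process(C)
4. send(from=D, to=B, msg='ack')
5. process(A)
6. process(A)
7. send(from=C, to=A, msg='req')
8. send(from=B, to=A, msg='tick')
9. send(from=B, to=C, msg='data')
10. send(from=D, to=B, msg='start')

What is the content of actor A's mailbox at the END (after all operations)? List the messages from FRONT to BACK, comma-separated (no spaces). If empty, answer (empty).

After 1 (process(D)): A:[] B:[] C:[] D:[]
After 2 (process(C)): A:[] B:[] C:[] D:[]
After 3 (process(C)): A:[] B:[] C:[] D:[]
After 4 (send(from=D, to=B, msg='ack')): A:[] B:[ack] C:[] D:[]
After 5 (process(A)): A:[] B:[ack] C:[] D:[]
After 6 (process(A)): A:[] B:[ack] C:[] D:[]
After 7 (send(from=C, to=A, msg='req')): A:[req] B:[ack] C:[] D:[]
After 8 (send(from=B, to=A, msg='tick')): A:[req,tick] B:[ack] C:[] D:[]
After 9 (send(from=B, to=C, msg='data')): A:[req,tick] B:[ack] C:[data] D:[]
After 10 (send(from=D, to=B, msg='start')): A:[req,tick] B:[ack,start] C:[data] D:[]

Answer: req,tick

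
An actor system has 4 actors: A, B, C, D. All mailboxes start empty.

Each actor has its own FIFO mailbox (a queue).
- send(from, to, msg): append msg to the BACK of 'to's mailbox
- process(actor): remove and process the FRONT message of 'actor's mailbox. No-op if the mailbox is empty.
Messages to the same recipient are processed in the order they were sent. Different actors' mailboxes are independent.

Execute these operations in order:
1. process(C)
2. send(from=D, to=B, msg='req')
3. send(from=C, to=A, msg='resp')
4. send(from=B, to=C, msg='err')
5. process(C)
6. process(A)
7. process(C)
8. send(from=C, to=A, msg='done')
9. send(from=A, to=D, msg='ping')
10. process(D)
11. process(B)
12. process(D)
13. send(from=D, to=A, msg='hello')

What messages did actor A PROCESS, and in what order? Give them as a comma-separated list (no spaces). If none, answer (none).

Answer: resp

Derivation:
After 1 (process(C)): A:[] B:[] C:[] D:[]
After 2 (send(from=D, to=B, msg='req')): A:[] B:[req] C:[] D:[]
After 3 (send(from=C, to=A, msg='resp')): A:[resp] B:[req] C:[] D:[]
After 4 (send(from=B, to=C, msg='err')): A:[resp] B:[req] C:[err] D:[]
After 5 (process(C)): A:[resp] B:[req] C:[] D:[]
After 6 (process(A)): A:[] B:[req] C:[] D:[]
After 7 (process(C)): A:[] B:[req] C:[] D:[]
After 8 (send(from=C, to=A, msg='done')): A:[done] B:[req] C:[] D:[]
After 9 (send(from=A, to=D, msg='ping')): A:[done] B:[req] C:[] D:[ping]
After 10 (process(D)): A:[done] B:[req] C:[] D:[]
After 11 (process(B)): A:[done] B:[] C:[] D:[]
After 12 (process(D)): A:[done] B:[] C:[] D:[]
After 13 (send(from=D, to=A, msg='hello')): A:[done,hello] B:[] C:[] D:[]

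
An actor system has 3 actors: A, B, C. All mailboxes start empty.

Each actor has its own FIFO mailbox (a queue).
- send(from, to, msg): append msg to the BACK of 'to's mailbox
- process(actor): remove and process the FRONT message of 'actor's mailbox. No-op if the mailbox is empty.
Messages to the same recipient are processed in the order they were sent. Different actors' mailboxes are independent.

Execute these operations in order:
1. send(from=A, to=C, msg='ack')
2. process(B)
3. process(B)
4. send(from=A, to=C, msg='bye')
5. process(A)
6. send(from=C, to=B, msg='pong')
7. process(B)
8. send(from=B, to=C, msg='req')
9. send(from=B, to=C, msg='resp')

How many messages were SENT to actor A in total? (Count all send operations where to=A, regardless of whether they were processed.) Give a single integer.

Answer: 0

Derivation:
After 1 (send(from=A, to=C, msg='ack')): A:[] B:[] C:[ack]
After 2 (process(B)): A:[] B:[] C:[ack]
After 3 (process(B)): A:[] B:[] C:[ack]
After 4 (send(from=A, to=C, msg='bye')): A:[] B:[] C:[ack,bye]
After 5 (process(A)): A:[] B:[] C:[ack,bye]
After 6 (send(from=C, to=B, msg='pong')): A:[] B:[pong] C:[ack,bye]
After 7 (process(B)): A:[] B:[] C:[ack,bye]
After 8 (send(from=B, to=C, msg='req')): A:[] B:[] C:[ack,bye,req]
After 9 (send(from=B, to=C, msg='resp')): A:[] B:[] C:[ack,bye,req,resp]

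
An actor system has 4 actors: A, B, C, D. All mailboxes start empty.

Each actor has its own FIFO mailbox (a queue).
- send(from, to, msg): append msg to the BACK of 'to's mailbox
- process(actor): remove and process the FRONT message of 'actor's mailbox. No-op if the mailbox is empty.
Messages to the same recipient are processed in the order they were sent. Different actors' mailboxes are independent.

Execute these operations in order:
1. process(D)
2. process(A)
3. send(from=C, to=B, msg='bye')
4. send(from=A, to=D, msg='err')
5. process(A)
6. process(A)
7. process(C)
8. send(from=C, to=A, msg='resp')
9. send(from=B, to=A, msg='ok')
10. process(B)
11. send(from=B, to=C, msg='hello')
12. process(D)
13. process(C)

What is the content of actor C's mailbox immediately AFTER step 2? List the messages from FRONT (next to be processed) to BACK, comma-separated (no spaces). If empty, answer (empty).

After 1 (process(D)): A:[] B:[] C:[] D:[]
After 2 (process(A)): A:[] B:[] C:[] D:[]

(empty)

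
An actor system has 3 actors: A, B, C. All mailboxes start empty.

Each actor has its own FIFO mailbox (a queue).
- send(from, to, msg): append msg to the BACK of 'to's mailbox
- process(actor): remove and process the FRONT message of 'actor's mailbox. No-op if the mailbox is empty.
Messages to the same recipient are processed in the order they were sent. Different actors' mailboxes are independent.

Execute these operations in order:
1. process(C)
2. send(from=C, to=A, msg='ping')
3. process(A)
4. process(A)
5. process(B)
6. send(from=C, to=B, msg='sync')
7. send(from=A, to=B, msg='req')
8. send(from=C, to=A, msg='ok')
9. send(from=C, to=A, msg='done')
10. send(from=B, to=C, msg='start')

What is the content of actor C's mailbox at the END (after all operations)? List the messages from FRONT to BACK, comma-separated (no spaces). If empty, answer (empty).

Answer: start

Derivation:
After 1 (process(C)): A:[] B:[] C:[]
After 2 (send(from=C, to=A, msg='ping')): A:[ping] B:[] C:[]
After 3 (process(A)): A:[] B:[] C:[]
After 4 (process(A)): A:[] B:[] C:[]
After 5 (process(B)): A:[] B:[] C:[]
After 6 (send(from=C, to=B, msg='sync')): A:[] B:[sync] C:[]
After 7 (send(from=A, to=B, msg='req')): A:[] B:[sync,req] C:[]
After 8 (send(from=C, to=A, msg='ok')): A:[ok] B:[sync,req] C:[]
After 9 (send(from=C, to=A, msg='done')): A:[ok,done] B:[sync,req] C:[]
After 10 (send(from=B, to=C, msg='start')): A:[ok,done] B:[sync,req] C:[start]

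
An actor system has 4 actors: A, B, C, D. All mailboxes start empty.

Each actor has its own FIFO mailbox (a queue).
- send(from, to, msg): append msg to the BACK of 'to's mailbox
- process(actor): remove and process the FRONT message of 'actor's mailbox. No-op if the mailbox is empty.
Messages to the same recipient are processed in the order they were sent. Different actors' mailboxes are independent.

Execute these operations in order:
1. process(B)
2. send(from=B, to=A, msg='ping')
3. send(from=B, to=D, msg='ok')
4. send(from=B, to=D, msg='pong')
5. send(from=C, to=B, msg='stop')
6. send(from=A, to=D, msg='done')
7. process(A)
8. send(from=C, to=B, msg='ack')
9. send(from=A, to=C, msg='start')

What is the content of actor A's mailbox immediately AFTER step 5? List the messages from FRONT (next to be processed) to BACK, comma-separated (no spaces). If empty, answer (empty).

After 1 (process(B)): A:[] B:[] C:[] D:[]
After 2 (send(from=B, to=A, msg='ping')): A:[ping] B:[] C:[] D:[]
After 3 (send(from=B, to=D, msg='ok')): A:[ping] B:[] C:[] D:[ok]
After 4 (send(from=B, to=D, msg='pong')): A:[ping] B:[] C:[] D:[ok,pong]
After 5 (send(from=C, to=B, msg='stop')): A:[ping] B:[stop] C:[] D:[ok,pong]

ping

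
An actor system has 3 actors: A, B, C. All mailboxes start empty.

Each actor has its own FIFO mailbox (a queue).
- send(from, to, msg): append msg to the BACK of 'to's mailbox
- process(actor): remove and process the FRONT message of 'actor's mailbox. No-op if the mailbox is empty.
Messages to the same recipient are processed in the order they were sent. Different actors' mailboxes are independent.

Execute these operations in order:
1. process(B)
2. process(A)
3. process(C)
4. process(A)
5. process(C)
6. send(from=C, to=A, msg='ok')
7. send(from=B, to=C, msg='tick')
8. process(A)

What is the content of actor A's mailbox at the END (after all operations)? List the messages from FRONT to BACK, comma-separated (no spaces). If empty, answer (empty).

Answer: (empty)

Derivation:
After 1 (process(B)): A:[] B:[] C:[]
After 2 (process(A)): A:[] B:[] C:[]
After 3 (process(C)): A:[] B:[] C:[]
After 4 (process(A)): A:[] B:[] C:[]
After 5 (process(C)): A:[] B:[] C:[]
After 6 (send(from=C, to=A, msg='ok')): A:[ok] B:[] C:[]
After 7 (send(from=B, to=C, msg='tick')): A:[ok] B:[] C:[tick]
After 8 (process(A)): A:[] B:[] C:[tick]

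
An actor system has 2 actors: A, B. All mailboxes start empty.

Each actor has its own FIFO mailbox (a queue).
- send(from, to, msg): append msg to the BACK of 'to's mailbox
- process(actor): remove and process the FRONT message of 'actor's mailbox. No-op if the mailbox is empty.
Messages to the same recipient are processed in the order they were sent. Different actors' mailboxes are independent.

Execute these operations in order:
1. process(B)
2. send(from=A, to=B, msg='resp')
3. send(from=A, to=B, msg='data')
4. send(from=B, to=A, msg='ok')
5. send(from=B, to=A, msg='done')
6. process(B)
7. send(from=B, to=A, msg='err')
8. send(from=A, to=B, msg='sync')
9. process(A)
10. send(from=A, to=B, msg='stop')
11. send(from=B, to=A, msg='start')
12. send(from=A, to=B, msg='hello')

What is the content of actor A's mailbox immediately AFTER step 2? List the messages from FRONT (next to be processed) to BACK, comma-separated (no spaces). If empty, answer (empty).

After 1 (process(B)): A:[] B:[]
After 2 (send(from=A, to=B, msg='resp')): A:[] B:[resp]

(empty)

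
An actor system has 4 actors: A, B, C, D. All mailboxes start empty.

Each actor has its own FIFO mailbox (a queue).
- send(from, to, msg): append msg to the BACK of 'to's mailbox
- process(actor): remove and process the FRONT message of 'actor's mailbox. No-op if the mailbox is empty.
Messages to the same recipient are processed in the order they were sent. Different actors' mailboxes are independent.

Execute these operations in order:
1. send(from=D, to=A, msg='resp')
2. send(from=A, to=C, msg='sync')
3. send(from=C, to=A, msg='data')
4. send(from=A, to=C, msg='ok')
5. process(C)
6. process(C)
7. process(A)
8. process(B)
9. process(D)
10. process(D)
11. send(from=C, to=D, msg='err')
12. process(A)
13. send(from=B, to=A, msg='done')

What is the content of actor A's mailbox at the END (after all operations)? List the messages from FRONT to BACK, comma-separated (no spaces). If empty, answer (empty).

Answer: done

Derivation:
After 1 (send(from=D, to=A, msg='resp')): A:[resp] B:[] C:[] D:[]
After 2 (send(from=A, to=C, msg='sync')): A:[resp] B:[] C:[sync] D:[]
After 3 (send(from=C, to=A, msg='data')): A:[resp,data] B:[] C:[sync] D:[]
After 4 (send(from=A, to=C, msg='ok')): A:[resp,data] B:[] C:[sync,ok] D:[]
After 5 (process(C)): A:[resp,data] B:[] C:[ok] D:[]
After 6 (process(C)): A:[resp,data] B:[] C:[] D:[]
After 7 (process(A)): A:[data] B:[] C:[] D:[]
After 8 (process(B)): A:[data] B:[] C:[] D:[]
After 9 (process(D)): A:[data] B:[] C:[] D:[]
After 10 (process(D)): A:[data] B:[] C:[] D:[]
After 11 (send(from=C, to=D, msg='err')): A:[data] B:[] C:[] D:[err]
After 12 (process(A)): A:[] B:[] C:[] D:[err]
After 13 (send(from=B, to=A, msg='done')): A:[done] B:[] C:[] D:[err]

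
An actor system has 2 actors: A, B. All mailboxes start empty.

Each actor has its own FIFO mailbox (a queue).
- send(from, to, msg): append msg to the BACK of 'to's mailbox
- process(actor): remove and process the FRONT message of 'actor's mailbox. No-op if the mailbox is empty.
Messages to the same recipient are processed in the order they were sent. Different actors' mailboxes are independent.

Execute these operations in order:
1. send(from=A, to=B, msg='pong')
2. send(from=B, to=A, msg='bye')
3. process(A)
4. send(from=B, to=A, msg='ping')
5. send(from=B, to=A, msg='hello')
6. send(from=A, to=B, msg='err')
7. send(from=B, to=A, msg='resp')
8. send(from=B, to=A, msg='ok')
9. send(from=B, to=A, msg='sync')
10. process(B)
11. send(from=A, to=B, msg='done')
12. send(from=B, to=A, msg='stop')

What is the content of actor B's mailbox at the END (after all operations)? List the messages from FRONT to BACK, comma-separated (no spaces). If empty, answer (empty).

After 1 (send(from=A, to=B, msg='pong')): A:[] B:[pong]
After 2 (send(from=B, to=A, msg='bye')): A:[bye] B:[pong]
After 3 (process(A)): A:[] B:[pong]
After 4 (send(from=B, to=A, msg='ping')): A:[ping] B:[pong]
After 5 (send(from=B, to=A, msg='hello')): A:[ping,hello] B:[pong]
After 6 (send(from=A, to=B, msg='err')): A:[ping,hello] B:[pong,err]
After 7 (send(from=B, to=A, msg='resp')): A:[ping,hello,resp] B:[pong,err]
After 8 (send(from=B, to=A, msg='ok')): A:[ping,hello,resp,ok] B:[pong,err]
After 9 (send(from=B, to=A, msg='sync')): A:[ping,hello,resp,ok,sync] B:[pong,err]
After 10 (process(B)): A:[ping,hello,resp,ok,sync] B:[err]
After 11 (send(from=A, to=B, msg='done')): A:[ping,hello,resp,ok,sync] B:[err,done]
After 12 (send(from=B, to=A, msg='stop')): A:[ping,hello,resp,ok,sync,stop] B:[err,done]

Answer: err,done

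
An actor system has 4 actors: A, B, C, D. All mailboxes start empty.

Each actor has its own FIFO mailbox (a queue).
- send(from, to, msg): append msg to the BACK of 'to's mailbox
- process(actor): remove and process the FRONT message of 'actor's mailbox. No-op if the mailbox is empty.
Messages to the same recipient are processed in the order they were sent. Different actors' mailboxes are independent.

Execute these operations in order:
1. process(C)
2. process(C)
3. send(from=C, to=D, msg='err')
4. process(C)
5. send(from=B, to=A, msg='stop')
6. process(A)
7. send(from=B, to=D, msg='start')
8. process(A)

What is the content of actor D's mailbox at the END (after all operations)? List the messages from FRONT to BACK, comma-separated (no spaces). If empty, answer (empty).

Answer: err,start

Derivation:
After 1 (process(C)): A:[] B:[] C:[] D:[]
After 2 (process(C)): A:[] B:[] C:[] D:[]
After 3 (send(from=C, to=D, msg='err')): A:[] B:[] C:[] D:[err]
After 4 (process(C)): A:[] B:[] C:[] D:[err]
After 5 (send(from=B, to=A, msg='stop')): A:[stop] B:[] C:[] D:[err]
After 6 (process(A)): A:[] B:[] C:[] D:[err]
After 7 (send(from=B, to=D, msg='start')): A:[] B:[] C:[] D:[err,start]
After 8 (process(A)): A:[] B:[] C:[] D:[err,start]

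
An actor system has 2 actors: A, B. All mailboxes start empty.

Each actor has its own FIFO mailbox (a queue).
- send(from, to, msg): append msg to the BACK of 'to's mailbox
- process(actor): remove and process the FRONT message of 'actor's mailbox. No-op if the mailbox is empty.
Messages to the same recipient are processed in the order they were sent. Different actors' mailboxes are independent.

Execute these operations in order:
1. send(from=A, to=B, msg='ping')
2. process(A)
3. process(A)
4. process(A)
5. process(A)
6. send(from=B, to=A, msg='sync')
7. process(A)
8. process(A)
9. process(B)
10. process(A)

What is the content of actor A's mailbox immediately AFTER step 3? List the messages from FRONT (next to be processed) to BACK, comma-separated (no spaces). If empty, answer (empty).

After 1 (send(from=A, to=B, msg='ping')): A:[] B:[ping]
After 2 (process(A)): A:[] B:[ping]
After 3 (process(A)): A:[] B:[ping]

(empty)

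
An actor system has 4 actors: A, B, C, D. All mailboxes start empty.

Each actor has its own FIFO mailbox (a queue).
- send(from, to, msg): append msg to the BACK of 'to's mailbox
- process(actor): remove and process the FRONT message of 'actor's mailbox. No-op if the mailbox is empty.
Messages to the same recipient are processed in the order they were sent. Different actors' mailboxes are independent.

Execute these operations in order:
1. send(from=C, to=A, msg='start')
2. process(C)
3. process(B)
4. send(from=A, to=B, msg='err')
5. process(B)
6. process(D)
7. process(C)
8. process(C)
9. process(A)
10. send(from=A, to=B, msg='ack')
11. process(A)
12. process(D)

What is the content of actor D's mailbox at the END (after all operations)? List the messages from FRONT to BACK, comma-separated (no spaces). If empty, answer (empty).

After 1 (send(from=C, to=A, msg='start')): A:[start] B:[] C:[] D:[]
After 2 (process(C)): A:[start] B:[] C:[] D:[]
After 3 (process(B)): A:[start] B:[] C:[] D:[]
After 4 (send(from=A, to=B, msg='err')): A:[start] B:[err] C:[] D:[]
After 5 (process(B)): A:[start] B:[] C:[] D:[]
After 6 (process(D)): A:[start] B:[] C:[] D:[]
After 7 (process(C)): A:[start] B:[] C:[] D:[]
After 8 (process(C)): A:[start] B:[] C:[] D:[]
After 9 (process(A)): A:[] B:[] C:[] D:[]
After 10 (send(from=A, to=B, msg='ack')): A:[] B:[ack] C:[] D:[]
After 11 (process(A)): A:[] B:[ack] C:[] D:[]
After 12 (process(D)): A:[] B:[ack] C:[] D:[]

Answer: (empty)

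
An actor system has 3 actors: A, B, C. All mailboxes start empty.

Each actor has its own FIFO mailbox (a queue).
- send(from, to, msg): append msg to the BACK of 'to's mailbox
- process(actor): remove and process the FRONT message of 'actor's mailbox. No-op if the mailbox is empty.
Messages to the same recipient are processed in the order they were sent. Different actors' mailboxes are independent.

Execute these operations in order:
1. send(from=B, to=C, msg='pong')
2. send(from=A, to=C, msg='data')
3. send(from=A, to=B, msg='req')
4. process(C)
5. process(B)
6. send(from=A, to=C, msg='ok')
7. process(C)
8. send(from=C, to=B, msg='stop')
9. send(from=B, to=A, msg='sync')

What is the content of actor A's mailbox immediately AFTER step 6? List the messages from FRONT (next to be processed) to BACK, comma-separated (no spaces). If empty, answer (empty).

After 1 (send(from=B, to=C, msg='pong')): A:[] B:[] C:[pong]
After 2 (send(from=A, to=C, msg='data')): A:[] B:[] C:[pong,data]
After 3 (send(from=A, to=B, msg='req')): A:[] B:[req] C:[pong,data]
After 4 (process(C)): A:[] B:[req] C:[data]
After 5 (process(B)): A:[] B:[] C:[data]
After 6 (send(from=A, to=C, msg='ok')): A:[] B:[] C:[data,ok]

(empty)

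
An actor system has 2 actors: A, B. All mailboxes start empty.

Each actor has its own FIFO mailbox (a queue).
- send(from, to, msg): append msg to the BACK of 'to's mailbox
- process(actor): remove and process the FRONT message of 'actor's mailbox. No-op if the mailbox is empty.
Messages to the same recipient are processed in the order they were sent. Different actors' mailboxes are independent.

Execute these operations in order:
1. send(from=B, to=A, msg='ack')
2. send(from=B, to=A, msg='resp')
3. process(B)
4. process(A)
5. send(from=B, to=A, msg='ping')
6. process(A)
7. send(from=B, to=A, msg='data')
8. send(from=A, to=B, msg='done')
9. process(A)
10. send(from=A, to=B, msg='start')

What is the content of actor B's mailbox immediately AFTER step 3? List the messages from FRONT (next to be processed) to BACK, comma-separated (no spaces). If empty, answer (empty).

After 1 (send(from=B, to=A, msg='ack')): A:[ack] B:[]
After 2 (send(from=B, to=A, msg='resp')): A:[ack,resp] B:[]
After 3 (process(B)): A:[ack,resp] B:[]

(empty)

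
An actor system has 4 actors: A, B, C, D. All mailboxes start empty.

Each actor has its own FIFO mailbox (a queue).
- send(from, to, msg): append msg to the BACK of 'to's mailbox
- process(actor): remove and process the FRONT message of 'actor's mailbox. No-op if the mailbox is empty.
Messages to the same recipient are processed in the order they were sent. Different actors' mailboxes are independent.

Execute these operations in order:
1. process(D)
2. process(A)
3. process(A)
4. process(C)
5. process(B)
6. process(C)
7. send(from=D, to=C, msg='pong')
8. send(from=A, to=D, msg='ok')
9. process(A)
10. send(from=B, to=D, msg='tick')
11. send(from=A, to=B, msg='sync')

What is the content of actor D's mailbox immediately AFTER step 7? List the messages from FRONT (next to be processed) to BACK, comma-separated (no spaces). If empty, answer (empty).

After 1 (process(D)): A:[] B:[] C:[] D:[]
After 2 (process(A)): A:[] B:[] C:[] D:[]
After 3 (process(A)): A:[] B:[] C:[] D:[]
After 4 (process(C)): A:[] B:[] C:[] D:[]
After 5 (process(B)): A:[] B:[] C:[] D:[]
After 6 (process(C)): A:[] B:[] C:[] D:[]
After 7 (send(from=D, to=C, msg='pong')): A:[] B:[] C:[pong] D:[]

(empty)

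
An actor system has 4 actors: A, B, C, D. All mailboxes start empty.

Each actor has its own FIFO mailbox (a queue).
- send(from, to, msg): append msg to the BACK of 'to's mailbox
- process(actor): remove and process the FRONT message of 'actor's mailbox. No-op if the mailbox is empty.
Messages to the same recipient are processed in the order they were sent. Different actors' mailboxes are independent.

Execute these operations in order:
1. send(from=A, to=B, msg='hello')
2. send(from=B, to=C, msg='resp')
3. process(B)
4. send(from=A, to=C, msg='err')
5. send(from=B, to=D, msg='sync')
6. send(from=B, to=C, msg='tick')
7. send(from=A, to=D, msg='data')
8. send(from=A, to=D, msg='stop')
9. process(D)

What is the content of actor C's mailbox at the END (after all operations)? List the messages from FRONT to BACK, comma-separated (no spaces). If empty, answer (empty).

Answer: resp,err,tick

Derivation:
After 1 (send(from=A, to=B, msg='hello')): A:[] B:[hello] C:[] D:[]
After 2 (send(from=B, to=C, msg='resp')): A:[] B:[hello] C:[resp] D:[]
After 3 (process(B)): A:[] B:[] C:[resp] D:[]
After 4 (send(from=A, to=C, msg='err')): A:[] B:[] C:[resp,err] D:[]
After 5 (send(from=B, to=D, msg='sync')): A:[] B:[] C:[resp,err] D:[sync]
After 6 (send(from=B, to=C, msg='tick')): A:[] B:[] C:[resp,err,tick] D:[sync]
After 7 (send(from=A, to=D, msg='data')): A:[] B:[] C:[resp,err,tick] D:[sync,data]
After 8 (send(from=A, to=D, msg='stop')): A:[] B:[] C:[resp,err,tick] D:[sync,data,stop]
After 9 (process(D)): A:[] B:[] C:[resp,err,tick] D:[data,stop]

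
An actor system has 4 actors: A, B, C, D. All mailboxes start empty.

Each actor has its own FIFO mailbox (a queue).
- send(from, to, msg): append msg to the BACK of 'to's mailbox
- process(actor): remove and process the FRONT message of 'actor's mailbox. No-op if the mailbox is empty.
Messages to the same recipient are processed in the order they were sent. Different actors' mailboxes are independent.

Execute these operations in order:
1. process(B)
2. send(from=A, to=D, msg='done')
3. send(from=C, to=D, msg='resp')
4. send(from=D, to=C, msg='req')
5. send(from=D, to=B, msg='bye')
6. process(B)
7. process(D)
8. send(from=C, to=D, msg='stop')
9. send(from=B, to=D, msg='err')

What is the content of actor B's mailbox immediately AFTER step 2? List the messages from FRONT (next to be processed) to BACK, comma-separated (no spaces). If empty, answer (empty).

After 1 (process(B)): A:[] B:[] C:[] D:[]
After 2 (send(from=A, to=D, msg='done')): A:[] B:[] C:[] D:[done]

(empty)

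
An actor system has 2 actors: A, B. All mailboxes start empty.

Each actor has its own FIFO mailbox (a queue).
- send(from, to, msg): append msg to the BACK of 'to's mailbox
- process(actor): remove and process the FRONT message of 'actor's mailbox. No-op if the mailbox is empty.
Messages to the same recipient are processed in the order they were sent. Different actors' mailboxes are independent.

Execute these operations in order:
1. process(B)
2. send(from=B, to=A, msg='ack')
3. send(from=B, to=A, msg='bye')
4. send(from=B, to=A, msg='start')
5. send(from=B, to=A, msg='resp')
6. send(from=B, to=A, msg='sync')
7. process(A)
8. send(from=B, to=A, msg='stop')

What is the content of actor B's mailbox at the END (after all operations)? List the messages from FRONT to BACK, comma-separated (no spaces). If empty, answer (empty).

After 1 (process(B)): A:[] B:[]
After 2 (send(from=B, to=A, msg='ack')): A:[ack] B:[]
After 3 (send(from=B, to=A, msg='bye')): A:[ack,bye] B:[]
After 4 (send(from=B, to=A, msg='start')): A:[ack,bye,start] B:[]
After 5 (send(from=B, to=A, msg='resp')): A:[ack,bye,start,resp] B:[]
After 6 (send(from=B, to=A, msg='sync')): A:[ack,bye,start,resp,sync] B:[]
After 7 (process(A)): A:[bye,start,resp,sync] B:[]
After 8 (send(from=B, to=A, msg='stop')): A:[bye,start,resp,sync,stop] B:[]

Answer: (empty)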